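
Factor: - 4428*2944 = - 2^9*3^3*23^1 * 41^1 = -  13036032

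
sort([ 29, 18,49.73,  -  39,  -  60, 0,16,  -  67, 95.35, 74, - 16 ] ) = [-67, - 60, - 39, - 16, 0, 16 , 18, 29 , 49.73, 74, 95.35]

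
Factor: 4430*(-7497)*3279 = -108901197090 = - 2^1*3^3*5^1 *7^2*17^1*  443^1 *1093^1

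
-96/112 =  - 1 + 1/7 = -0.86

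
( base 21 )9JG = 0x1120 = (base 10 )4384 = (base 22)916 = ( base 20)aj4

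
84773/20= 84773/20 = 4238.65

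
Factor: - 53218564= - 2^2*7^1* 457^1*4159^1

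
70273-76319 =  - 6046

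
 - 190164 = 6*( - 31694 ) 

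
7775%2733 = 2309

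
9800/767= 9800/767 = 12.78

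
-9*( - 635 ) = 5715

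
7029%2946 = 1137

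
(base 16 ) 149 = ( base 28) bl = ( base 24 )dh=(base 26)ch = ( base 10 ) 329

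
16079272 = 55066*292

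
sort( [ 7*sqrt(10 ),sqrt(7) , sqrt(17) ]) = [ sqrt( 7 ),sqrt( 17 ),7*sqrt(10)]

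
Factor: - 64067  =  -64067^1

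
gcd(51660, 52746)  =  6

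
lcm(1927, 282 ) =11562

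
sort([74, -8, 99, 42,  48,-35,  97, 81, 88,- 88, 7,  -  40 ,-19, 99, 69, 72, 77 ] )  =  [  -  88,  -  40, - 35, -19,- 8, 7, 42,48,69 , 72,74, 77, 81,88,97, 99 , 99]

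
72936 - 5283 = 67653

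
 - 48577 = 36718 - 85295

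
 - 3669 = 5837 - 9506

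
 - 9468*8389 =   -  79427052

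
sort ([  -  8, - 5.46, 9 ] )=[ - 8, - 5.46,9 ] 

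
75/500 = 3/20=0.15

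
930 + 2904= 3834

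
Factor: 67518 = 2^1*3^2*11^2*31^1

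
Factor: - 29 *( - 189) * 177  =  3^4*7^1*29^1*59^1 = 970137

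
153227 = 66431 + 86796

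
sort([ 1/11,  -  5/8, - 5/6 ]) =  [-5/6, - 5/8, 1/11] 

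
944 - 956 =-12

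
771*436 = 336156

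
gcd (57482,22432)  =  1402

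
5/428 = 5/428 = 0.01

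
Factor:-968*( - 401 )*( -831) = - 2^3*3^1 * 11^2*277^1*401^1 = - 322567608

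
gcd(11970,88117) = 1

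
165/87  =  1 + 26/29=1.90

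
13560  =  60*226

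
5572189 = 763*7303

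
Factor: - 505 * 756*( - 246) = 93917880  =  2^3*3^4 * 5^1*7^1*41^1*101^1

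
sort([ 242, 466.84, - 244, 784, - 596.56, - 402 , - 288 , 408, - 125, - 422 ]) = [ - 596.56, - 422,-402, - 288 , -244, - 125, 242, 408,466.84,784]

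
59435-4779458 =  - 4720023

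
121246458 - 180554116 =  - 59307658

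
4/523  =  4/523= 0.01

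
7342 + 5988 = 13330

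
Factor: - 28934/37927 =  - 74/97 = -2^1 * 37^1*97^( - 1 )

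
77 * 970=74690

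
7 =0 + 7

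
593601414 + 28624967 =622226381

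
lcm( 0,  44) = 0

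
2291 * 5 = 11455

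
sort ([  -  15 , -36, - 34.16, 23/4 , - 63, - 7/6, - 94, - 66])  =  [- 94,-66, - 63,-36, - 34.16, - 15, - 7/6, 23/4]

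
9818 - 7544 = 2274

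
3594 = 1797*2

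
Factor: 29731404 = 2^2*3^1*43^1*157^1*367^1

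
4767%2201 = 365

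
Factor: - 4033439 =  - 71^1*56809^1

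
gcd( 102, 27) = 3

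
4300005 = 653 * 6585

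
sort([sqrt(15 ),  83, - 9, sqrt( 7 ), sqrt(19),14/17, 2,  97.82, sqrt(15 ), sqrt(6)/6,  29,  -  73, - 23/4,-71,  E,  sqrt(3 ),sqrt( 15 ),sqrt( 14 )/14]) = [ - 73, - 71, - 9, - 23/4 , sqrt(14 ) /14, sqrt(6) /6 , 14/17,sqrt(3 ),2,sqrt(7 ),E,  sqrt( 15 ),sqrt( 15),sqrt(15),sqrt( 19 ), 29,83, 97.82 ] 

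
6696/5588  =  1 + 277/1397 = 1.20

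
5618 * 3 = 16854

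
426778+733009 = 1159787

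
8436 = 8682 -246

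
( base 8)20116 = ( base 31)8IO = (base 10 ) 8270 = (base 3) 102100022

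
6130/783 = 6130/783 = 7.83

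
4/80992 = 1/20248 = 0.00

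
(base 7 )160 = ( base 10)91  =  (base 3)10101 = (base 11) 83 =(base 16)5B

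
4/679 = 4/679 = 0.01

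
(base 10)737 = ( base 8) 1341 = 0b1011100001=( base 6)3225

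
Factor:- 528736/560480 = -5^(-1 )*13^1*41^1*113^( -1) = -  533/565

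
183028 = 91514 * 2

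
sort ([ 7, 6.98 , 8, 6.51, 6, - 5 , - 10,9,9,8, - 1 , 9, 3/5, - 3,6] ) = [ - 10, - 5 ,-3,  -  1, 3/5, 6, 6, 6.51, 6.98, 7, 8,8, 9, 9,9]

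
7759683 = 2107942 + 5651741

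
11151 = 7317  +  3834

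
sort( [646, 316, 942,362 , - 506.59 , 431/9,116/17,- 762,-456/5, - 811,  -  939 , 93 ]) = [- 939  , -811,- 762, - 506.59, -456/5,  116/17,431/9, 93,316, 362, 646, 942] 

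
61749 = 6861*9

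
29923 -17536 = 12387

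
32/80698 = 16/40349 = 0.00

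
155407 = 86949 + 68458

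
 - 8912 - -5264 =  - 3648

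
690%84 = 18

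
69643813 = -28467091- - 98110904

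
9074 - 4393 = 4681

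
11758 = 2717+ 9041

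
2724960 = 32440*84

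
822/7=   117 + 3/7 = 117.43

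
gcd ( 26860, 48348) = 5372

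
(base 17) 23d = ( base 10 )642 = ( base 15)2cc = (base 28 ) mq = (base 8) 1202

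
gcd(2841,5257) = 1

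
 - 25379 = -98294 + 72915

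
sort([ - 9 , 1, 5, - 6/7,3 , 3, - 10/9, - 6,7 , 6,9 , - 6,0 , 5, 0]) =[ - 9, - 6,-6, - 10/9, - 6/7,0,0,1 , 3, 3,5,  5,6,  7,9]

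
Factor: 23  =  23^1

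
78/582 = 13/97  =  0.13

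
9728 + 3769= 13497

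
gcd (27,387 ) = 9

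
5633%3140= 2493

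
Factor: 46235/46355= 7^1*73^(-1 )*127^(  -  1 )*1321^1=   9247/9271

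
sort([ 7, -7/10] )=[  -  7/10,7]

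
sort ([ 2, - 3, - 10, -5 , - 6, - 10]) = [ - 10,-10, - 6,  -  5,-3, 2]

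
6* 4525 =27150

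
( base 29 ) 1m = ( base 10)51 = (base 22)27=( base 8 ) 63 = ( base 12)43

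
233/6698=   233/6698 = 0.03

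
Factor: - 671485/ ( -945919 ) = 5^1*13^ ( - 1)*23^1 * 5839^1*72763^( - 1) 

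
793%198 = 1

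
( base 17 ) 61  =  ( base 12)87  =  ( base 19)58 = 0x67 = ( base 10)103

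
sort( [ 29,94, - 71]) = [ - 71,  29, 94]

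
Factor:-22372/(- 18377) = 2^2*7^1*23^(-1 )=   28/23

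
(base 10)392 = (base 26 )f2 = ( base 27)EE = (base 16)188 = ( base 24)G8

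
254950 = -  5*( - 50990)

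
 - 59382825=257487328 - 316870153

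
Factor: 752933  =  752933^1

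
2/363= 2/363 =0.01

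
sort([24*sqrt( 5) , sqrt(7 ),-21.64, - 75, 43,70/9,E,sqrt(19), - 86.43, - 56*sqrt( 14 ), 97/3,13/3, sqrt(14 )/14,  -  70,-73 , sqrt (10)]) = [ - 56*sqrt(14 ),-86.43, - 75  , - 73, - 70,- 21.64,sqrt( 14)/14, sqrt(7 ),E, sqrt( 10 ),13/3, sqrt( 19), 70/9, 97/3,43, 24 * sqrt( 5 ) ]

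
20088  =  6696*3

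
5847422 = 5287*1106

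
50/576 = 25/288 = 0.09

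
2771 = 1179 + 1592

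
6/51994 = 3/25997=0.00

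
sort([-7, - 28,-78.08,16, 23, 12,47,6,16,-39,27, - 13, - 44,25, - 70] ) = [ - 78.08, - 70, -44, - 39, - 28, - 13, -7,6,12, 16,  16, 23,25,27,47]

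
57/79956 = 19/26652=0.00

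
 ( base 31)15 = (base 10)36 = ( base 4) 210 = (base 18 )20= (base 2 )100100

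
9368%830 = 238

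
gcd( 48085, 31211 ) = 59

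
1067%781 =286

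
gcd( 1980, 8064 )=36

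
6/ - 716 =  - 3/358 = - 0.01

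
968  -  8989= -8021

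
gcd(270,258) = 6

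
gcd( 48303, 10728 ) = 9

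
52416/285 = 183  +  87/95 = 183.92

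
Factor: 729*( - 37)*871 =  - 3^6*13^1* 37^1*67^1 = - 23493483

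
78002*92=7176184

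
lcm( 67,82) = 5494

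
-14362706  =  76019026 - 90381732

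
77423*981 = 75951963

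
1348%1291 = 57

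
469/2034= 469/2034  =  0.23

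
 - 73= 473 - 546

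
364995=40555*9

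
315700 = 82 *3850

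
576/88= 6 + 6/11= 6.55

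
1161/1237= 1161/1237 = 0.94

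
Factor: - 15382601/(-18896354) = 2^(  -  1)*13^1*1183277^1*9448177^( - 1 )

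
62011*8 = 496088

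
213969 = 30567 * 7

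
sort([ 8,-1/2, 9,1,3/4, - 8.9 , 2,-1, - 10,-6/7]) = [ - 10,-8.9, - 1, - 6/7, - 1/2, 3/4, 1,2,8,9]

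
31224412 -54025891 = - 22801479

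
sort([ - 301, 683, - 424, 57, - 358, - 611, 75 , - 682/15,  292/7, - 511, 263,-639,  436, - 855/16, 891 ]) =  [-639, - 611, - 511,-424, - 358, - 301, - 855/16, - 682/15, 292/7,57, 75, 263,  436, 683, 891]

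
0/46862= 0 = 0.00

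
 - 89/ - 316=89/316= 0.28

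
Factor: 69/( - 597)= -23^1*199^( -1 )=-  23/199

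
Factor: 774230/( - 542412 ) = -2^(  -  1)*3^( - 2 )*5^1 * 13^( - 1)*19^( - 1 )*61^( - 1 )*139^1*557^1 = -387115/271206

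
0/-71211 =0/1 = -0.00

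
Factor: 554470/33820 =623/38=2^ ( - 1)*7^1*19^(-1 )*89^1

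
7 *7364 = 51548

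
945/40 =189/8= 23.62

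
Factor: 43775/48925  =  17^1*19^(-1 ) = 17/19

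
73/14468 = 73/14468 = 0.01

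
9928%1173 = 544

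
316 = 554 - 238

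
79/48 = 79/48 = 1.65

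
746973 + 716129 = 1463102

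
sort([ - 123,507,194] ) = [ - 123, 194,507 ]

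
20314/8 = 2539+1/4=2539.25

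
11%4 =3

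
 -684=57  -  741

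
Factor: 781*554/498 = 216337/249 =3^(-1)*11^1*71^1*83^(-1 ) *277^1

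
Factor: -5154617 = - 13^1 * 396509^1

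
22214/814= 11107/407 = 27.29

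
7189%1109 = 535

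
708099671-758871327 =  - 50771656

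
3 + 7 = 10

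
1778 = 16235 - 14457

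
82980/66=13830/11 = 1257.27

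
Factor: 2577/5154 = 2^( - 1 ) = 1/2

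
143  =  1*143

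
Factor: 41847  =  3^1*13^1*29^1*37^1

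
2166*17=36822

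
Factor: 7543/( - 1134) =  - 2^( - 1 ) * 3^( - 4) * 7^( - 1) * 19^1 * 397^1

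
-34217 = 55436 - 89653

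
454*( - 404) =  - 183416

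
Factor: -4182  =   - 2^1*3^1*17^1*  41^1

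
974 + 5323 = 6297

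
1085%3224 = 1085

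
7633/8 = 7633/8 = 954.12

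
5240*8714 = 45661360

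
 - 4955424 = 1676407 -6631831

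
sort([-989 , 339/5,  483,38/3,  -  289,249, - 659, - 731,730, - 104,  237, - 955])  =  [ - 989, - 955,  -  731, - 659, - 289, - 104,38/3, 339/5, 237 , 249,483,730]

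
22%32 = 22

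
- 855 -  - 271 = -584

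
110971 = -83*( - 1337) 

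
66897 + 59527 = 126424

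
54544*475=25908400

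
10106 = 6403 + 3703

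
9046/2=4523 = 4523.00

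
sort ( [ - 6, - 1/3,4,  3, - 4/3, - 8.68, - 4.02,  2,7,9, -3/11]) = [ - 8.68, - 6, - 4.02, - 4/3, - 1/3, - 3/11,2 , 3, 4, 7 , 9 ]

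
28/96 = 7/24=0.29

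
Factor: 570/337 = 2^1 * 3^1*5^1*19^1*337^( - 1)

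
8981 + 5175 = 14156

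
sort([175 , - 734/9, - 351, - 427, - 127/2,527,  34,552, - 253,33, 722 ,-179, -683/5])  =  [-427,-351, - 253, - 179, - 683/5, - 734/9,-127/2, 33 , 34 , 175, 527,552, 722]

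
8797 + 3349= 12146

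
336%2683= 336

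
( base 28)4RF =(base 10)3907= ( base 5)111112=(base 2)111101000011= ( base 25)667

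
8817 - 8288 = 529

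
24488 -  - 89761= 114249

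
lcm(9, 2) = 18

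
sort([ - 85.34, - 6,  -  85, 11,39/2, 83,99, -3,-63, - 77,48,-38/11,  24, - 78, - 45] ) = [-85.34,-85, - 78, -77,- 63,- 45,-6,- 38/11, - 3, 11,  39/2, 24, 48,83, 99 ] 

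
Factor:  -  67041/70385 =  - 3^3*5^ (-1)  *7^( - 1)*13^1*191^1*2011^(-1)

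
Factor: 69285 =3^1*5^1*31^1*149^1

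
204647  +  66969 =271616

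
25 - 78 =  -53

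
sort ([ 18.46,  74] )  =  [ 18.46, 74 ] 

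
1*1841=1841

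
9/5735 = 9/5735 = 0.00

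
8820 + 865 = 9685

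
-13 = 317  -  330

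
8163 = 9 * 907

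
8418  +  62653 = 71071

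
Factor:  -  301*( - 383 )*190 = 2^1*5^1*7^1* 19^1*43^1*383^1= 21903770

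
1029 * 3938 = 4052202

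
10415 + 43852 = 54267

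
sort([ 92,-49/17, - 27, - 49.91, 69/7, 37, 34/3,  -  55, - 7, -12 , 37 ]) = [ - 55,-49.91, - 27,  -  12, - 7,  -  49/17, 69/7, 34/3, 37,37, 92]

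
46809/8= 46809/8 = 5851.12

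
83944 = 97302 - 13358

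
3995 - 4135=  - 140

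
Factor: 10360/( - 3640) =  - 37/13 =-  13^( - 1 )*37^1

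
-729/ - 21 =243/7 = 34.71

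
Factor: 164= 2^2*41^1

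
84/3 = 28 =28.00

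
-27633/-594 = 46  +  103/198 = 46.52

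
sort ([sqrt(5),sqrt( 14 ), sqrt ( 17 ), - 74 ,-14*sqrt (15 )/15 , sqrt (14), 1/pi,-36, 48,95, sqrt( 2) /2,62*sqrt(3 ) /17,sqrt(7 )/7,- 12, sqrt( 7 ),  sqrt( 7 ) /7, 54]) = [ - 74, - 36, - 12, - 14*sqrt(15 )/15,1/pi, sqrt(7)/7, sqrt(7 )/7,sqrt ( 2)/2,sqrt( 5 ), sqrt( 7), sqrt(14), sqrt(14 ), sqrt(17),62*sqrt( 3 )/17, 48, 54,95]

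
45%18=9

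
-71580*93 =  - 6656940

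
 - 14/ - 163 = 14/163 = 0.09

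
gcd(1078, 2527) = 7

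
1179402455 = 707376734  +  472025721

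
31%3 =1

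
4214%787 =279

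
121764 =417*292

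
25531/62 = 411 + 49/62 = 411.79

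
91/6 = 15 + 1/6 =15.17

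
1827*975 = 1781325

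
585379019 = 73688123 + 511690896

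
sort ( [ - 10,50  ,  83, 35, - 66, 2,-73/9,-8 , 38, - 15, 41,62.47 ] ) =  [-66 ,-15,-10,- 73/9, - 8,  2, 35 , 38,41,50, 62.47 , 83 ]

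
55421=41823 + 13598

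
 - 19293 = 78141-97434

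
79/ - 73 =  - 2 + 67/73 =- 1.08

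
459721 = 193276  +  266445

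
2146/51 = 2146/51= 42.08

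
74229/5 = 14845 + 4/5 = 14845.80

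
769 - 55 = 714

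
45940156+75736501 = 121676657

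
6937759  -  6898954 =38805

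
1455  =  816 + 639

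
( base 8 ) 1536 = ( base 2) 1101011110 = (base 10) 862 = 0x35E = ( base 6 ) 3554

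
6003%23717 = 6003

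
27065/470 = 5413/94 = 57.59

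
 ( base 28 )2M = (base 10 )78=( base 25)33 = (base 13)60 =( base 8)116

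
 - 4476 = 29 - 4505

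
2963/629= 2963/629=4.71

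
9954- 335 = 9619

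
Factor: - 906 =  - 2^1*3^1 * 151^1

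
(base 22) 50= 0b1101110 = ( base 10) 110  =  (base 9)132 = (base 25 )4a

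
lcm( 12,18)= 36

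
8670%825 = 420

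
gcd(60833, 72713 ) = 1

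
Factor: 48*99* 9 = 2^4*3^5*11^1 = 42768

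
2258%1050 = 158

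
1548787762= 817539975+731247787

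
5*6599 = 32995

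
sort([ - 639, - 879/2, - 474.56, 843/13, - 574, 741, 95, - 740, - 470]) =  [ - 740, - 639,-574, - 474.56,-470,-879/2, 843/13, 95, 741]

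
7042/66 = 3521/33=106.70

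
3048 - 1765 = 1283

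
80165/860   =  93 + 37/172 = 93.22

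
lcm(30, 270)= 270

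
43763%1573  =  1292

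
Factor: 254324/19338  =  2^1*3^( - 1)*7^1*11^ ( -1)*31^1 = 434/33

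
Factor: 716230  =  2^1*5^1*67^1*1069^1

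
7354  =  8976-1622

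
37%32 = 5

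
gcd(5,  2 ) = 1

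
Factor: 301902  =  2^1*3^1*67^1*751^1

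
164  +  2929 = 3093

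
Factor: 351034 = 2^1*167^1*1051^1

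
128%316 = 128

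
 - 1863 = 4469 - 6332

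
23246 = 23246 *1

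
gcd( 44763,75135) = 3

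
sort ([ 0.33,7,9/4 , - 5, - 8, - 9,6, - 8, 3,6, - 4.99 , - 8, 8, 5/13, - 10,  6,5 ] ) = [-10, -9, - 8, - 8,- 8, - 5, - 4.99, 0.33,5/13,9/4,3,  5, 6,6 , 6,7, 8] 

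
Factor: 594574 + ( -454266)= 140308 = 2^2*7^1 * 5011^1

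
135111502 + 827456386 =962567888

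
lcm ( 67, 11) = 737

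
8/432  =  1/54 =0.02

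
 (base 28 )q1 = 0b1011011001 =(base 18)249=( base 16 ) 2d9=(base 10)729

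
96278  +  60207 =156485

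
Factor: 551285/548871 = 3^( - 1)*5^1*7^1 * 19^1*829^1 *182957^( - 1 )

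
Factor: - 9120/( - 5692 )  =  2280/1423 =2^3*3^1*5^1*19^1*1423^( - 1 )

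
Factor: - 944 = -2^4 * 59^1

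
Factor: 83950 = 2^1 * 5^2*23^1*73^1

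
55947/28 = 55947/28 = 1998.11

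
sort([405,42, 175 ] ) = [ 42,175, 405]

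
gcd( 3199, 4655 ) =7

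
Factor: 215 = 5^1*43^1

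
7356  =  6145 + 1211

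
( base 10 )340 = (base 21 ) g4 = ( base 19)hh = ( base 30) ba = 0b101010100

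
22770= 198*115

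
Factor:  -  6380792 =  - 2^3*11^1*31^1*2339^1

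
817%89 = 16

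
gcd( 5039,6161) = 1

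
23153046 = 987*23458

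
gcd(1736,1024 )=8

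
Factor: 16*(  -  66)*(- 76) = 80256 = 2^7*3^1*11^1*19^1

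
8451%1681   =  46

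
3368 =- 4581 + 7949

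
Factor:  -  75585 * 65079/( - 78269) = 4918996215/78269  =  3^3 *5^1 * 7^1 * 23^(-1)*41^ ( - 1) * 83^( - 1) * 1033^1 * 5039^1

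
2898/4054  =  1449/2027 = 0.71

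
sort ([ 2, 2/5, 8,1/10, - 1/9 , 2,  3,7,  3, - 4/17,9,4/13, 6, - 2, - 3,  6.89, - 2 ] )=[ - 3,-2, - 2, - 4/17 , - 1/9,1/10,4/13, 2/5,2, 2, 3, 3,  6, 6.89,  7,8, 9]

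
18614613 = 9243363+9371250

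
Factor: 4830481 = 4830481^1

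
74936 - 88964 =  -14028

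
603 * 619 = 373257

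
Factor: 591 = 3^1*197^1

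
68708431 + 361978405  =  430686836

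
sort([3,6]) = [3,  6]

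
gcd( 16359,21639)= 3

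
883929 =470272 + 413657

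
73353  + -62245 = 11108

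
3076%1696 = 1380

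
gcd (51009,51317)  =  7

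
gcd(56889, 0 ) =56889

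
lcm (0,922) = 0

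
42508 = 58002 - 15494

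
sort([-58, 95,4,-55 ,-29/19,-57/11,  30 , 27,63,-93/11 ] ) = [ - 58, - 55,-93/11,-57/11,- 29/19, 4,27,30,  63, 95 ] 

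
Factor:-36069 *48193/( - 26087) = 3^1*11^1 * 19^( - 1)  *1093^1*1373^( - 1 )*48193^1 =1738273317/26087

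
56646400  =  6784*8350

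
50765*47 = 2385955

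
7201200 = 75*96016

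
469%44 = 29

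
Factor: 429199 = 17^1 *25247^1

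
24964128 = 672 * 37149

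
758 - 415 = 343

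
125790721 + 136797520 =262588241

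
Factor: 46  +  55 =101 =101^1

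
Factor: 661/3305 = 1/5 = 5^( - 1 ) 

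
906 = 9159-8253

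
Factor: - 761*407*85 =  - 26326795 = - 5^1 *11^1 *17^1 *37^1*761^1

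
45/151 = 45/151 = 0.30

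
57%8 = 1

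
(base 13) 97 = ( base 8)174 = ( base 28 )4C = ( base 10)124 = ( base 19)6A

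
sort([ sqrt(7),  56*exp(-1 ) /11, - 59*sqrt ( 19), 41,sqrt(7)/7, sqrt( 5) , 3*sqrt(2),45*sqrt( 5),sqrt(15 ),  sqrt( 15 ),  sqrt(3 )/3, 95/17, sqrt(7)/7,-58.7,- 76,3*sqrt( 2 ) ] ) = [ - 59*sqrt( 19), - 76, - 58.7, sqrt( 7)/7  ,  sqrt(7 ) /7,sqrt(3)/3,56*exp(-1 )/11, sqrt( 5), sqrt(7 ), sqrt(15), sqrt( 15 ),3*sqrt( 2 ),3*sqrt(2 ), 95/17,41,45*sqrt (5)] 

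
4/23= 4/23 = 0.17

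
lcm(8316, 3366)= 141372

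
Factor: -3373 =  - 3373^1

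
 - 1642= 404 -2046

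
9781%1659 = 1486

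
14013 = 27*519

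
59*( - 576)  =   - 33984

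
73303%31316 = 10671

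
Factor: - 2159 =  - 17^1*127^1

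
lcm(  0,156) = 0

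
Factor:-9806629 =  - 7^1*1400947^1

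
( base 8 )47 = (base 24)1f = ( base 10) 39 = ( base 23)1G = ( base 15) 29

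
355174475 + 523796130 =878970605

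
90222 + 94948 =185170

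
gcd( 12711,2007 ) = 669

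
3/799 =3/799= 0.00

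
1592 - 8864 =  - 7272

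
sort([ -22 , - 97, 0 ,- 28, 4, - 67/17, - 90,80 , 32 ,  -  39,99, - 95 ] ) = [ - 97, -95 ,-90, - 39, - 28,-22,  -  67/17,0,4,32, 80,99 ]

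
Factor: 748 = 2^2*11^1*17^1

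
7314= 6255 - -1059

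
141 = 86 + 55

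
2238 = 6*373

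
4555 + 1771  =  6326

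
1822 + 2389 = 4211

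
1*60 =60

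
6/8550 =1/1425 = 0.00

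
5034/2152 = 2 + 365/1076 =2.34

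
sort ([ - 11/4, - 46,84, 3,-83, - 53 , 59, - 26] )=[ - 83, - 53,-46, - 26, - 11/4, 3,  59,84]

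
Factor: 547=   547^1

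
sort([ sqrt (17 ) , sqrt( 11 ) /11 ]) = [sqrt(  11 ) /11, sqrt( 17) ] 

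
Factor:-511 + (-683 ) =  - 1194 = - 2^1 * 3^1*199^1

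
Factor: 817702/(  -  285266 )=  - 408851/142633 = - 19^( - 1)*131^1*3121^1*7507^( - 1 )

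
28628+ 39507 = 68135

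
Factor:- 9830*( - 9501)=2^1*3^1*5^1*983^1*3167^1  =  93394830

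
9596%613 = 401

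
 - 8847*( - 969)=8572743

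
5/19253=5/19253 =0.00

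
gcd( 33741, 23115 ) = 69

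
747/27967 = 747/27967 = 0.03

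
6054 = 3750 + 2304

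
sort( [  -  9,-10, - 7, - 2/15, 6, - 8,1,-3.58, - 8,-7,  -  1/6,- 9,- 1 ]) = [-10,-9, - 9, - 8,-8, - 7,-7, - 3.58, - 1, - 1/6, - 2/15  ,  1 , 6 ]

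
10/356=5/178 =0.03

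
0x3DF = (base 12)6a7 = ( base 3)1100201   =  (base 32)UV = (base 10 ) 991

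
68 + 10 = 78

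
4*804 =3216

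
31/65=31/65 = 0.48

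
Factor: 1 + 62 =3^2*7^1 = 63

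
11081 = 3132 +7949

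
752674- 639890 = 112784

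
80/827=80/827 =0.10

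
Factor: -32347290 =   -  2^1*3^1*5^1 * 733^1*1471^1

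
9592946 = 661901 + 8931045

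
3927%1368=1191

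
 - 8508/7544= -2127/1886 = - 1.13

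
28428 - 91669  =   - 63241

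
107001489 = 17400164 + 89601325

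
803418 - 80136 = 723282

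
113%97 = 16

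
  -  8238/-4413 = 2746/1471= 1.87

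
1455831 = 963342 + 492489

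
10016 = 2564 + 7452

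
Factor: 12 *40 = 2^5 * 3^1*5^1  =  480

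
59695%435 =100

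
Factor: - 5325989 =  - 59^1 * 90271^1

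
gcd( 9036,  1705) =1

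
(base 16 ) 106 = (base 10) 262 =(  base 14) 14a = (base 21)ca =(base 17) F7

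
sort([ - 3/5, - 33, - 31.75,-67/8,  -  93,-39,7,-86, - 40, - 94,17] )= [-94, -93,  -  86, - 40,-39, - 33,-31.75, - 67/8, - 3/5,7, 17 ]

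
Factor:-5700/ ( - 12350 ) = 6/13 = 2^1*3^1*13^ (-1)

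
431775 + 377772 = 809547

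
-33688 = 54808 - 88496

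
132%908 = 132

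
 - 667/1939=-667/1939= -0.34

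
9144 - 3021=6123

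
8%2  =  0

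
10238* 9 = 92142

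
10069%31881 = 10069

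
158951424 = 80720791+78230633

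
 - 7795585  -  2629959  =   - 10425544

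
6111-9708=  - 3597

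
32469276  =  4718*6882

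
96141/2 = 96141/2 = 48070.50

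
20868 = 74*282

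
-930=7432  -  8362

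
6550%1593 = 178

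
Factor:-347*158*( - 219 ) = 12006894  =  2^1 * 3^1*73^1*79^1*347^1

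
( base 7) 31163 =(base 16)1dd8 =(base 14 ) 2ADA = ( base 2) 1110111011000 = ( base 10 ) 7640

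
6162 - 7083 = -921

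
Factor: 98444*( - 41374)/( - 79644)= 2^1* 3^(-1)*137^1*151^1  *  6637^( - 1 )*24611^1 =1018255514/19911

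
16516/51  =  323+43/51 = 323.84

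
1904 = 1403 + 501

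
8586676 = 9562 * 898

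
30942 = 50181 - 19239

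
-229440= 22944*(  -  10) 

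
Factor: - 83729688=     -  2^3 * 3^1*7^1*498391^1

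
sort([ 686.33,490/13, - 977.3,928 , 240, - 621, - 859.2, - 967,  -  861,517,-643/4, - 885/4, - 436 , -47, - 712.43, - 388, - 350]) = [ - 977.3,  -  967, - 861, - 859.2, - 712.43, - 621 , - 436, - 388, - 350, - 885/4, - 643/4, - 47 , 490/13,240,517,686.33, 928] 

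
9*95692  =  861228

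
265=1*265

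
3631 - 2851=780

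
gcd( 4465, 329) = 47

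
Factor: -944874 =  - 2^1*3^2 * 7^1*7499^1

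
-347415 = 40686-388101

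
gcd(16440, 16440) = 16440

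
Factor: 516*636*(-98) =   -  32161248 = -2^5*3^2*7^2*43^1*53^1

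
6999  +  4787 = 11786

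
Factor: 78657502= 2^1*7^1*11^2*59^1*787^1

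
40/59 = 40/59 = 0.68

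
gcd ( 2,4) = 2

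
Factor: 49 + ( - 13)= 36 = 2^2 * 3^2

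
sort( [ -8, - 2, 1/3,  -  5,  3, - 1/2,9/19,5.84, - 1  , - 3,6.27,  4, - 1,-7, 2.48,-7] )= [ - 8, - 7, - 7, - 5, - 3,-2, - 1, - 1, - 1/2,1/3,9/19,2.48,3,4,5.84, 6.27]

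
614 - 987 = -373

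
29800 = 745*40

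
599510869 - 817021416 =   -  217510547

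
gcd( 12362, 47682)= 1766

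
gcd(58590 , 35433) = 279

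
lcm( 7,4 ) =28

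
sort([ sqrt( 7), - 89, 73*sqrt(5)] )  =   [ - 89,  sqrt( 7 ),73*sqrt( 5 )]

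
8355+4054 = 12409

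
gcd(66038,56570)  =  2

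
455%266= 189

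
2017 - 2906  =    -  889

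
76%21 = 13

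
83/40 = 83/40 = 2.08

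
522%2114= 522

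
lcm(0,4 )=0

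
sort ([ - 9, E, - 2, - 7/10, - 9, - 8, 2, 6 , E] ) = [ - 9, - 9 ,-8, - 2,-7/10,  2, E,  E,6] 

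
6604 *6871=45376084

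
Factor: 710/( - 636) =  - 2^( - 1 ) * 3^ ( -1 ) * 5^1*53^(-1)*71^1 =- 355/318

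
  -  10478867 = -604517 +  - 9874350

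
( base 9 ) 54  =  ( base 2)110001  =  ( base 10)49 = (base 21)27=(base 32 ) 1h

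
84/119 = 12/17 = 0.71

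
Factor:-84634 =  - 2^1*11^1*3847^1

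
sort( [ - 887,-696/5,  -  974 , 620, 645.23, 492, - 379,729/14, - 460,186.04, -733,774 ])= [ - 974, - 887, - 733,-460, - 379, - 696/5, 729/14,  186.04,492,620, 645.23, 774]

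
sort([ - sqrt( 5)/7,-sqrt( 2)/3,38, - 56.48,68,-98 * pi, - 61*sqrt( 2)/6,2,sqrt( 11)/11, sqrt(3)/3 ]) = [ - 98*pi, - 56.48,-61*sqrt( 2 ) /6,-sqrt(2 )/3, - sqrt (5)/7,sqrt(11 ) /11,  sqrt( 3)/3, 2,38,68] 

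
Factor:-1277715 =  -3^1*5^1*103^1*827^1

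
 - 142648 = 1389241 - 1531889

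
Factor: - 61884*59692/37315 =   -  3693979728/37315= - 2^4*3^4*5^( - 1)*17^( - 1)*191^1*439^( - 1 )*14923^1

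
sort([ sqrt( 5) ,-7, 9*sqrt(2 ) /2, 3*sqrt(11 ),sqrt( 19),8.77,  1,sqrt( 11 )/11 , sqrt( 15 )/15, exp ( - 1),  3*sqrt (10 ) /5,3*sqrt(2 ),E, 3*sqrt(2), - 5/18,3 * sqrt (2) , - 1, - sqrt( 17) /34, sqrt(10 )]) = [ - 7, - 1,-5/18, - sqrt( 17) /34, sqrt( 15 ) /15, sqrt(11 )/11, exp( - 1),1,3*sqrt(10)/5, sqrt(5), E,sqrt( 10 ) , 3*sqrt( 2),  3*sqrt(2),3 *sqrt(2 ) , sqrt( 19 ), 9* sqrt(2 )/2,8.77,3*sqrt(11) ] 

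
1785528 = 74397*24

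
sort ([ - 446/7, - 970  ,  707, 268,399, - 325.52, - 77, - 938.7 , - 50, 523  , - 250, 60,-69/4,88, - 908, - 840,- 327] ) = [ - 970,-938.7,-908, - 840, - 327, - 325.52, - 250, - 77, - 446/7 , - 50, - 69/4,60, 88,268,399 , 523,707 ]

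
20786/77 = 20786/77 = 269.95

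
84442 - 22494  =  61948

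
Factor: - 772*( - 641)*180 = 89073360 =2^4*3^2*5^1*193^1*641^1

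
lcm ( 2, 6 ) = 6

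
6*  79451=476706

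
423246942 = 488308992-65062050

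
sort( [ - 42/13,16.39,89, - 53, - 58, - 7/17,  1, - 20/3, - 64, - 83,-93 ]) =[ - 93, - 83, - 64, - 58,-53, - 20/3, - 42/13 , - 7/17,1,16.39,89 ]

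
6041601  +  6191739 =12233340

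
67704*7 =473928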